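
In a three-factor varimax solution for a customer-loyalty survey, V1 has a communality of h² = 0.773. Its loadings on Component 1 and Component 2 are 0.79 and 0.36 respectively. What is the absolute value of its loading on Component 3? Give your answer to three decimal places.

Under orthogonal rotation h² = Σλ², so λ_Component 3² = h² − (0.7537) = 0.773 − 0.7537 = 0.0193.
|λ| = √0.0193 = 0.1389.

0.139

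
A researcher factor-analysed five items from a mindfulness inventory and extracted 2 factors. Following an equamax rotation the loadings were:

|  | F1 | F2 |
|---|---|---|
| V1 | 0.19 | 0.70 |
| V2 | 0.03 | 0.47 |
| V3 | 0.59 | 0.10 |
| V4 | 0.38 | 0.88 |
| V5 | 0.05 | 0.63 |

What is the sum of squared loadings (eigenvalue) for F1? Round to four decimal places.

0.5320

SS loadings for F1 = 0.19² + 0.03² + 0.59² + 0.38² + 0.05² = 0.0361 + 0.0009 + 0.3481 + 0.1444 + 0.0025 = 0.5320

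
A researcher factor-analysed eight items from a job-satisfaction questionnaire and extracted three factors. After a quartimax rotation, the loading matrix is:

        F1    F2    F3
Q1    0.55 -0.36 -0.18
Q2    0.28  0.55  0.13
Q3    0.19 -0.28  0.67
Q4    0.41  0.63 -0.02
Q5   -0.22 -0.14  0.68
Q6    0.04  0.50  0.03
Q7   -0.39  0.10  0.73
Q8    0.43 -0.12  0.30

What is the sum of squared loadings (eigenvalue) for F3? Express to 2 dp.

1.58

SS loadings for F3 = (-0.18)² + 0.13² + 0.67² + (-0.02)² + 0.68² + 0.03² + 0.73² + 0.30² = 0.0324 + 0.0169 + 0.4489 + 0.0004 + 0.4624 + 0.0009 + 0.5329 + 0.0900 = 1.5848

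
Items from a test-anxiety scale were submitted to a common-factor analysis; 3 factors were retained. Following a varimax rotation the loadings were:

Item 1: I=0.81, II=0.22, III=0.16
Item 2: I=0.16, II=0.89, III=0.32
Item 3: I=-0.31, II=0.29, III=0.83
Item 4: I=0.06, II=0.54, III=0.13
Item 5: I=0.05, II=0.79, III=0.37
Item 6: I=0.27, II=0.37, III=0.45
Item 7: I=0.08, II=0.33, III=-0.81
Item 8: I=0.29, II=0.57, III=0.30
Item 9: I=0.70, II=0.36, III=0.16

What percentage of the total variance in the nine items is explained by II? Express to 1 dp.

28.2%

SS loadings for II = 0.22² + 0.89² + 0.29² + 0.54² + 0.79² + 0.37² + 0.33² + 0.57² + 0.36² = 2.5406
With 9 standardized items, total variance = 9. Proportion = 2.5406/9 = 0.2823 → 28.23%.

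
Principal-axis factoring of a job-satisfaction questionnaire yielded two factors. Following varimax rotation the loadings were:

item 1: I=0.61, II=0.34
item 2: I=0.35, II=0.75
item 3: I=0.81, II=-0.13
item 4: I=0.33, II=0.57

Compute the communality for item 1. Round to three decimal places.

h² = 0.61² + 0.34² = 0.3721 + 0.1156 = 0.4877

0.488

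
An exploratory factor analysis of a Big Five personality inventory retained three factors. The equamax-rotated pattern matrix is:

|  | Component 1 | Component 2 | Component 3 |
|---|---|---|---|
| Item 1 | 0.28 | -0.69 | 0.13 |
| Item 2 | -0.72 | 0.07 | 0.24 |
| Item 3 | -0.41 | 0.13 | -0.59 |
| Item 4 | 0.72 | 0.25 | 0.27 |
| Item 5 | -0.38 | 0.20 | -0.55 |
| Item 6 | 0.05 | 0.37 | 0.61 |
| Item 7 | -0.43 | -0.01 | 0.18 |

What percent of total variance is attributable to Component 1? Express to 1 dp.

23.1%

SS loadings for Component 1 = 0.28² + (-0.72)² + (-0.41)² + 0.72² + (-0.38)² + 0.05² + (-0.43)² = 1.6151
With 7 standardized items, total variance = 7. Proportion = 1.6151/7 = 0.2307 → 23.07%.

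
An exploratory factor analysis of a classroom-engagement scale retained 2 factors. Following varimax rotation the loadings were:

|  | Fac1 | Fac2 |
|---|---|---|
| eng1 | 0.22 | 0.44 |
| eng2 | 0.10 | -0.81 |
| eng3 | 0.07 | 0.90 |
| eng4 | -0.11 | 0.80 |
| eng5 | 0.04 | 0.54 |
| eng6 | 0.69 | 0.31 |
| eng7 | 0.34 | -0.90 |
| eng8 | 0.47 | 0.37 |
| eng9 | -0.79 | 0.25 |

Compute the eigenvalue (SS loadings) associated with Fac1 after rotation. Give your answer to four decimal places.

1.5137

SS loadings for Fac1 = 0.22² + 0.10² + 0.07² + (-0.11)² + 0.04² + 0.69² + 0.34² + 0.47² + (-0.79)² = 0.0484 + 0.0100 + 0.0049 + 0.0121 + 0.0016 + 0.4761 + 0.1156 + 0.2209 + 0.6241 = 1.5137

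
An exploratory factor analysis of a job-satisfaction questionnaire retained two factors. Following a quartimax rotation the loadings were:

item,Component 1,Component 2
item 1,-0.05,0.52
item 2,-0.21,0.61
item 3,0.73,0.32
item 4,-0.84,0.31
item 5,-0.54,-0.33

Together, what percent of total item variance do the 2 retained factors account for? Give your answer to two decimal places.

50.53%

Communalities: 0.2729, 0.4162, 0.6353, 0.8017, 0.4005; Σh² = 2.5266.
Total variance with 5 standardized items is 5, so the solution explains 2.5266/5 = 0.5053 = 50.53%.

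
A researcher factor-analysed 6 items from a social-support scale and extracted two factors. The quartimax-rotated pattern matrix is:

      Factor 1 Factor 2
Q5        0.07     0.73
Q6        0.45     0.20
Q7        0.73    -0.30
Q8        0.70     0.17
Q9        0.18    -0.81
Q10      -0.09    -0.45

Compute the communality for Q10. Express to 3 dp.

h² = (-0.09)² + (-0.45)² = 0.0081 + 0.2025 = 0.2106

0.211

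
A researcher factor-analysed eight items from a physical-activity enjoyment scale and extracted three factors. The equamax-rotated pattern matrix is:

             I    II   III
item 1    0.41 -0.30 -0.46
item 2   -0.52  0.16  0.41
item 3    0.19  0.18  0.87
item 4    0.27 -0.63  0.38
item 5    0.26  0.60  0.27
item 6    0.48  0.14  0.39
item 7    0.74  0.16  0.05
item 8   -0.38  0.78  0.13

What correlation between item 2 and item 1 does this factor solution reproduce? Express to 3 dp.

r̂ = Σ λ_i·λ_j across factors = (-0.52)(0.41) + (0.16)(-0.30) + (0.41)(-0.46)
  = -0.2132 -0.0480 -0.1886 = -0.4498

-0.450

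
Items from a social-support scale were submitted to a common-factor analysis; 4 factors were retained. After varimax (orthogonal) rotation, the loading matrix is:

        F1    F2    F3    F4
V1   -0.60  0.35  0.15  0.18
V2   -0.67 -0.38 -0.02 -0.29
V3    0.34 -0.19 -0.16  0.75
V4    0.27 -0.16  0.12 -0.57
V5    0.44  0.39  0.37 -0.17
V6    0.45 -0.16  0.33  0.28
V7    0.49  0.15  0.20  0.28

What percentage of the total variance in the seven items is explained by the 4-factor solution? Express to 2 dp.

52.87%

SS loadings by factor: 1.6336, 0.5288, 0.3487, 1.1896; total = 3.7007.
Total variance with 7 standardized items is 7, so the solution explains 3.7007/7 = 0.5287 = 52.87%.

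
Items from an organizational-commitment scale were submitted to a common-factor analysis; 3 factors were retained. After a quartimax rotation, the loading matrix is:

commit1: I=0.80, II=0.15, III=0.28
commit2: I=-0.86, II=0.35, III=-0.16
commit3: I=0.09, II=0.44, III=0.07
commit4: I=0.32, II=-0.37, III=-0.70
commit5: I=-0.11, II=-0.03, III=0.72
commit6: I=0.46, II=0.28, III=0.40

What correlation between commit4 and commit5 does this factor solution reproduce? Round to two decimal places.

r̂ = Σ λ_i·λ_j across factors = (0.32)(-0.11) + (-0.37)(-0.03) + (-0.70)(0.72)
  = -0.0352 +0.0111 -0.5040 = -0.5281

-0.53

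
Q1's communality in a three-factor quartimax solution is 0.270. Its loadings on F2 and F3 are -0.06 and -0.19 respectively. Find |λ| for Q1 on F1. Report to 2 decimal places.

Under orthogonal rotation h² = Σλ², so λ_F1² = h² − (0.0397) = 0.270 − 0.0397 = 0.2303.
|λ| = √0.2303 = 0.4799.

0.48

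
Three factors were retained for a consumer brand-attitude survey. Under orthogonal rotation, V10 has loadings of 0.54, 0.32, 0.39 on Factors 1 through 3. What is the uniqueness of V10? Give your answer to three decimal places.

0.454

h² = 0.54² + 0.32² + 0.39² = 0.2916 + 0.1024 + 0.1521 = 0.5461
Uniqueness u² = 1 − h² = 1 − 0.5461 = 0.4539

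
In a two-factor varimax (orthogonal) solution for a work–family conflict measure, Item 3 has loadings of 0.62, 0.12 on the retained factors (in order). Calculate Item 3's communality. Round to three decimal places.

h² = 0.62² + 0.12² = 0.3844 + 0.0144 = 0.3988

0.399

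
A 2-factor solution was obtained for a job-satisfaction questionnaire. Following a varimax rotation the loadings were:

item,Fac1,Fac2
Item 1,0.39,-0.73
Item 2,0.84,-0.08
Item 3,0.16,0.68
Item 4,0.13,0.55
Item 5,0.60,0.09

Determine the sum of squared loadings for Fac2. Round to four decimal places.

SS loadings for Fac2 = (-0.73)² + (-0.08)² + 0.68² + 0.55² + 0.09² = 0.5329 + 0.0064 + 0.4624 + 0.3025 + 0.0081 = 1.3123

1.3123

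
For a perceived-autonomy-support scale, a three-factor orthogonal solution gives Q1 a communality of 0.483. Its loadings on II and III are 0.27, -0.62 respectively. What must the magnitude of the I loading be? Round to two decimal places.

Under orthogonal rotation h² = Σλ², so λ_I² = h² − (0.4573) = 0.483 − 0.4573 = 0.0257.
|λ| = √0.0257 = 0.1603.

0.16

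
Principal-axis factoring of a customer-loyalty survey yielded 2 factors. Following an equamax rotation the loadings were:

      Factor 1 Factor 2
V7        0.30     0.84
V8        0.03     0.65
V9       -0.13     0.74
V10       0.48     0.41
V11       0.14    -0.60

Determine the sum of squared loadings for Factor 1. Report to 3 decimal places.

0.358

SS loadings for Factor 1 = 0.30² + 0.03² + (-0.13)² + 0.48² + 0.14² = 0.0900 + 0.0009 + 0.0169 + 0.2304 + 0.0196 = 0.3578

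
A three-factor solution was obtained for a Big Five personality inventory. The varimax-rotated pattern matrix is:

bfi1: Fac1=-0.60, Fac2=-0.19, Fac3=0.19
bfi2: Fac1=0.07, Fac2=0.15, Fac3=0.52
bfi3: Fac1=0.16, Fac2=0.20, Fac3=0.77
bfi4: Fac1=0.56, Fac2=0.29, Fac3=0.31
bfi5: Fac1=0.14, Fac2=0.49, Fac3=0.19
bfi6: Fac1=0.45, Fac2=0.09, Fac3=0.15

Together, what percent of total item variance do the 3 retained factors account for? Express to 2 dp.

40.19%

SS loadings by factor: 0.9262, 0.4309, 1.0541; total = 2.4112.
Total variance with 6 standardized items is 6, so the solution explains 2.4112/6 = 0.4019 = 40.19%.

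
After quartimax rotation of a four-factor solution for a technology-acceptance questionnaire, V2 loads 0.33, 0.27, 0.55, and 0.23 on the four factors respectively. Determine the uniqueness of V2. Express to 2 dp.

h² = 0.33² + 0.27² + 0.55² + 0.23² = 0.1089 + 0.0729 + 0.3025 + 0.0529 = 0.5372
Uniqueness u² = 1 − h² = 1 − 0.5372 = 0.4628

0.46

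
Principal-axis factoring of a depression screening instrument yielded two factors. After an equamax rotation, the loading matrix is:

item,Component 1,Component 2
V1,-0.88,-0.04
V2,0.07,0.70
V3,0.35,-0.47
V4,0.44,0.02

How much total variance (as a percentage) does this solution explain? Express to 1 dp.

45.2%

SS loadings by factor: 1.0954, 0.7129; total = 1.8083.
Total variance with 4 standardized items is 4, so the solution explains 1.8083/4 = 0.4521 = 45.21%.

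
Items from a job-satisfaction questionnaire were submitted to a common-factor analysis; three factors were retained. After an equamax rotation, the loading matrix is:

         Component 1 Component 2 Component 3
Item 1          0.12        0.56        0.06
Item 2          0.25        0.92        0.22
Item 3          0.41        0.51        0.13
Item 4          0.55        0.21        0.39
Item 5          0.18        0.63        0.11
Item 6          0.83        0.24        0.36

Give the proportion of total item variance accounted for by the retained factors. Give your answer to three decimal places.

0.592

Communalities: 0.3316, 0.9573, 0.4451, 0.4987, 0.4414, 0.8761; Σh² = 3.5502.
Total variance with 6 standardized items is 6, so the solution explains 3.5502/6 = 0.5917.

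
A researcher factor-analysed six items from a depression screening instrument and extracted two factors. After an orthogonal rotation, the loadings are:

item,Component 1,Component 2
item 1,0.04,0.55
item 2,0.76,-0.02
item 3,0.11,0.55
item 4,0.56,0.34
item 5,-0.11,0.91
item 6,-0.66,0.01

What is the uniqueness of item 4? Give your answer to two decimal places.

h² = 0.56² + 0.34² = 0.3136 + 0.1156 = 0.4292
Uniqueness u² = 1 − h² = 1 − 0.4292 = 0.5708

0.57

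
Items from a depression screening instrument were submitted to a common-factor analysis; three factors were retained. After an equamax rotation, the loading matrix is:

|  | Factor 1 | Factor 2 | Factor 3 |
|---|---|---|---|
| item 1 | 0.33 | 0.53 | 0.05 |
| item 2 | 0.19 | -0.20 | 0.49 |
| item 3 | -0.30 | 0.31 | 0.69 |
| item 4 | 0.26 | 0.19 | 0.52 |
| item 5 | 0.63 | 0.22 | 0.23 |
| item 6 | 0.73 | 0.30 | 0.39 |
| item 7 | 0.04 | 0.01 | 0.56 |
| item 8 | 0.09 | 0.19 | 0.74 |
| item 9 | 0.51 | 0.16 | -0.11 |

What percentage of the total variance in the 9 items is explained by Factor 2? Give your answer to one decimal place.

7.3%

SS loadings for Factor 2 = 0.53² + (-0.20)² + 0.31² + 0.19² + 0.22² + 0.30² + 0.01² + 0.19² + 0.16² = 0.6533
With 9 standardized items, total variance = 9. Proportion = 0.6533/9 = 0.0726 → 7.26%.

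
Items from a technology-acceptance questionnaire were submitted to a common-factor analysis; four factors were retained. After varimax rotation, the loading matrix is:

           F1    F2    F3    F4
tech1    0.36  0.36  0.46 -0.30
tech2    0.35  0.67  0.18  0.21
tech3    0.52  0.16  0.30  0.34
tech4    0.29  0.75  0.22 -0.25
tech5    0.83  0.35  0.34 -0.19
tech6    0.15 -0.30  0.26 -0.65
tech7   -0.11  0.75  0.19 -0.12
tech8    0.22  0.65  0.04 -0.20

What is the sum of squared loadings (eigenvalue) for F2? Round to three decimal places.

2.364

SS loadings for F2 = 0.36² + 0.67² + 0.16² + 0.75² + 0.35² + (-0.30)² + 0.75² + 0.65² = 0.1296 + 0.4489 + 0.0256 + 0.5625 + 0.1225 + 0.0900 + 0.5625 + 0.4225 = 2.3641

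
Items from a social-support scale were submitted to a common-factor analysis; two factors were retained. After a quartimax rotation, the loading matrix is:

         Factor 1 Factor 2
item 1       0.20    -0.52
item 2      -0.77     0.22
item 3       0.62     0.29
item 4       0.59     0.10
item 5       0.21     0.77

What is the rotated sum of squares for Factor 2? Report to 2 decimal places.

SS loadings for Factor 2 = (-0.52)² + 0.22² + 0.29² + 0.10² + 0.77² = 0.2704 + 0.0484 + 0.0841 + 0.0100 + 0.5929 = 1.0058

1.01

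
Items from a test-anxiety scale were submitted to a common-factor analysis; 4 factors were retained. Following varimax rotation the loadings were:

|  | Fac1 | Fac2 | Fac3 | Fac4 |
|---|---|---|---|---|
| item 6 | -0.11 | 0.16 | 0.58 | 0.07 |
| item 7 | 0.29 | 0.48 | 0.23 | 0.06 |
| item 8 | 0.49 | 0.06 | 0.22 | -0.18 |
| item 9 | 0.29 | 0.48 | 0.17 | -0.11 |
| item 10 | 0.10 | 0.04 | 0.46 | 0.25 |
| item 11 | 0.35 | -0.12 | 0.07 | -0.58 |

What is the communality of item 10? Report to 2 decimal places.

0.29

h² = 0.10² + 0.04² + 0.46² + 0.25² = 0.0100 + 0.0016 + 0.2116 + 0.0625 = 0.2857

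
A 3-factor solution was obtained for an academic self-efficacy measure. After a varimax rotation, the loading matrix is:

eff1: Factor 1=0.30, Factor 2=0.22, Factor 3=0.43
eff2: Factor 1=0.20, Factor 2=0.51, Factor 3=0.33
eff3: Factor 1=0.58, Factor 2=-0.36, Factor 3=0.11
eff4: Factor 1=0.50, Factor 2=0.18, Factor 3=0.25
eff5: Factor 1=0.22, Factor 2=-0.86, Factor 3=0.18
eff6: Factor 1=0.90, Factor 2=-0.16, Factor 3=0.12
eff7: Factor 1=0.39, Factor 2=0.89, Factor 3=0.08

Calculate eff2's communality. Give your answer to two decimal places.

0.41

h² = 0.20² + 0.51² + 0.33² = 0.0400 + 0.2601 + 0.1089 = 0.4090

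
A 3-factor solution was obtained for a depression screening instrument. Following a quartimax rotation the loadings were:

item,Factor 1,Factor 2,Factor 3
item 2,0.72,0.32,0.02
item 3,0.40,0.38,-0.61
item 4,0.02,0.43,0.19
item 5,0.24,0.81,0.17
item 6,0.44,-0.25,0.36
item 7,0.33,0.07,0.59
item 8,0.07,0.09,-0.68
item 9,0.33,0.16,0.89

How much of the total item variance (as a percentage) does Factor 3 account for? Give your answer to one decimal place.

SS loadings for Factor 3 = 0.02² + (-0.61)² + 0.19² + 0.17² + 0.36² + 0.59² + (-0.68)² + 0.89² = 2.1697
With 8 standardized items, total variance = 8. Proportion = 2.1697/8 = 0.2712 → 27.12%.

27.1%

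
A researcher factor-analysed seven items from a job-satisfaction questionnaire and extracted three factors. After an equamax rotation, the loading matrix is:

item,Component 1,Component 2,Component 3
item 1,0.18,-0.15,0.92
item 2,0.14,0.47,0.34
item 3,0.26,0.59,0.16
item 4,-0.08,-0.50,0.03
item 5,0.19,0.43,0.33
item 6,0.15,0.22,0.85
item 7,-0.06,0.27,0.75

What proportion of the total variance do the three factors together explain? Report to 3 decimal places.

SS loadings by factor: 0.1882, 1.1477, 2.3824; total = 3.7183.
Total variance with 7 standardized items is 7, so the solution explains 3.7183/7 = 0.5312.

0.531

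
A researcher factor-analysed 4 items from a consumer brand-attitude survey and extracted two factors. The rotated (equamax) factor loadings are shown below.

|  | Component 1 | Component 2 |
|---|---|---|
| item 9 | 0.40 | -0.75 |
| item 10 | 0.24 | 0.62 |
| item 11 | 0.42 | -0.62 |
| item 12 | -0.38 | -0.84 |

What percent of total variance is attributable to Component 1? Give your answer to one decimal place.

13.5%

SS loadings for Component 1 = 0.40² + 0.24² + 0.42² + (-0.38)² = 0.5384
With 4 standardized items, total variance = 4. Proportion = 0.5384/4 = 0.1346 → 13.46%.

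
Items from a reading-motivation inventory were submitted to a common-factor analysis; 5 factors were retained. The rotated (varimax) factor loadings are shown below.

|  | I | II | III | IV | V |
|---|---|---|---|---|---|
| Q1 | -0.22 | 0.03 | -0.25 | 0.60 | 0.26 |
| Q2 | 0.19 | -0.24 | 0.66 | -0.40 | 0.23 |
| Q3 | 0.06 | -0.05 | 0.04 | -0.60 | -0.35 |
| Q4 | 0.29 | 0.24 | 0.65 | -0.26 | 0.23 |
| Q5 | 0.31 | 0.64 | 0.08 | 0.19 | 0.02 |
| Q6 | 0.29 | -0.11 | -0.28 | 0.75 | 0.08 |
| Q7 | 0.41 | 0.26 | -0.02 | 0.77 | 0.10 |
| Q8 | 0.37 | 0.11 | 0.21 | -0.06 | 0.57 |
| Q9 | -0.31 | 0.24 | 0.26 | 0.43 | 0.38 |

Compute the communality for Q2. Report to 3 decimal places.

0.742

h² = 0.19² + (-0.24)² + 0.66² + (-0.40)² + 0.23² = 0.0361 + 0.0576 + 0.4356 + 0.1600 + 0.0529 = 0.7422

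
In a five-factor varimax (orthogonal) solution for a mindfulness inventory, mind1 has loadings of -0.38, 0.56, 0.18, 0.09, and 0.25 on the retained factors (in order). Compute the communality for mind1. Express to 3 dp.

0.561

h² = (-0.38)² + 0.56² + 0.18² + 0.09² + 0.25² = 0.1444 + 0.3136 + 0.0324 + 0.0081 + 0.0625 = 0.5610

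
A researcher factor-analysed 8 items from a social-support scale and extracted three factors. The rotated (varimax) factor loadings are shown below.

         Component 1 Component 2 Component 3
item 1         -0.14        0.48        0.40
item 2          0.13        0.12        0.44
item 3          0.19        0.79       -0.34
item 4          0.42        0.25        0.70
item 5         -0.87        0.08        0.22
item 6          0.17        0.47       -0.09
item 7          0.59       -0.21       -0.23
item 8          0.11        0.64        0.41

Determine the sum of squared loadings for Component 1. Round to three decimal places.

SS loadings for Component 1 = (-0.14)² + 0.13² + 0.19² + 0.42² + (-0.87)² + 0.17² + 0.59² + 0.11² = 0.0196 + 0.0169 + 0.0361 + 0.1764 + 0.7569 + 0.0289 + 0.3481 + 0.0121 = 1.3950

1.395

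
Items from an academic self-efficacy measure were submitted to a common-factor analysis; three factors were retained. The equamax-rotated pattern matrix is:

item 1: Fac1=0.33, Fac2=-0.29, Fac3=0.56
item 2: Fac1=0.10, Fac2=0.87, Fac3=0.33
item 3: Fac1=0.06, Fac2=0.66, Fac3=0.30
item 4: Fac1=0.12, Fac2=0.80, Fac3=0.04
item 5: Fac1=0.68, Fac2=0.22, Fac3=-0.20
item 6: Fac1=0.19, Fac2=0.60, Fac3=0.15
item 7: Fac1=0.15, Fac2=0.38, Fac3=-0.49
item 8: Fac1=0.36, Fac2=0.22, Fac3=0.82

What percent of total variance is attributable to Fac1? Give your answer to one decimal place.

SS loadings for Fac1 = 0.33² + 0.10² + 0.06² + 0.12² + 0.68² + 0.19² + 0.15² + 0.36² = 0.7875
With 8 standardized items, total variance = 8. Proportion = 0.7875/8 = 0.0984 → 9.84%.

9.8%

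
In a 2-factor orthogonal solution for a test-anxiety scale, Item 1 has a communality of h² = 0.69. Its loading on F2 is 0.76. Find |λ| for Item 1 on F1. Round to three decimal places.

Under orthogonal rotation h² = Σλ², so λ_F1² = h² − (0.5776) = 0.69 − 0.5776 = 0.1124.
|λ| = √0.1124 = 0.3353.

0.335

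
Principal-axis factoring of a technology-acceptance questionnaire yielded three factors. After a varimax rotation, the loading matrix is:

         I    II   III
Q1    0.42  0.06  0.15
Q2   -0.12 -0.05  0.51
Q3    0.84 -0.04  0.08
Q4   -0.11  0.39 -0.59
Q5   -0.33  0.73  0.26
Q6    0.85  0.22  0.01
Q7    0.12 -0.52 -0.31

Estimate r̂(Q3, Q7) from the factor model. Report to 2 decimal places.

r̂ = Σ λ_i·λ_j across factors = (0.84)(0.12) + (-0.04)(-0.52) + (0.08)(-0.31)
  = +0.1008 +0.0208 -0.0248 = 0.0968

0.10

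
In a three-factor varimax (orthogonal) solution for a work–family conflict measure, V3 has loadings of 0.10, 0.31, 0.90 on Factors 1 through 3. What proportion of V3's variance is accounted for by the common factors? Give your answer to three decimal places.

h² = 0.10² + 0.31² + 0.90² = 0.0100 + 0.0961 + 0.8100 = 0.9161

0.916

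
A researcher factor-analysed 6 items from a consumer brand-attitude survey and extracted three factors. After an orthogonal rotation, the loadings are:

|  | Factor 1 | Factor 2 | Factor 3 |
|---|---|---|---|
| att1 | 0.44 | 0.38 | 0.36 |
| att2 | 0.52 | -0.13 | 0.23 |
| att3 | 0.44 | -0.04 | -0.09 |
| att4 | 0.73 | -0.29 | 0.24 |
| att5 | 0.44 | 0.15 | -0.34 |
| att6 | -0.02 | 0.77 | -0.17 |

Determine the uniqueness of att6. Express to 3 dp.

h² = (-0.02)² + 0.77² + (-0.17)² = 0.0004 + 0.5929 + 0.0289 = 0.6222
Uniqueness u² = 1 − h² = 1 − 0.6222 = 0.3778

0.378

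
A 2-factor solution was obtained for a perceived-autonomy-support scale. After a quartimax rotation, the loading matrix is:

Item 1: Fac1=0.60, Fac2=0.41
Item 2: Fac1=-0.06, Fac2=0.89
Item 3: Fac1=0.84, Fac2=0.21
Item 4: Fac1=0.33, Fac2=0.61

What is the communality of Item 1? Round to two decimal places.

h² = 0.60² + 0.41² = 0.3600 + 0.1681 = 0.5281

0.53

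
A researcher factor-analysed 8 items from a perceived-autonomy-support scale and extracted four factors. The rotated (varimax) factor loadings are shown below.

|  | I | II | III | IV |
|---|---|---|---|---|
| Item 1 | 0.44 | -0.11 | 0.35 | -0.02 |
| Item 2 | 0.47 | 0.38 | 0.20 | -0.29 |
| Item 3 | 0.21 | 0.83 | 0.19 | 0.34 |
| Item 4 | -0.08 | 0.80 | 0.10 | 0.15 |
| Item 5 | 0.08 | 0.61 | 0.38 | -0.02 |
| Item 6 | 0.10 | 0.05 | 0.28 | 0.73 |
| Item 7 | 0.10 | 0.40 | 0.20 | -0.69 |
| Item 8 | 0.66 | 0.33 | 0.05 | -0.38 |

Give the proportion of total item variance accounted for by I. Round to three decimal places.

0.116

SS loadings for I = 0.44² + 0.47² + 0.21² + (-0.08)² + 0.08² + 0.10² + 0.10² + 0.66² = 0.9270
Proportion of variance = 0.9270 / 8 = 0.1159.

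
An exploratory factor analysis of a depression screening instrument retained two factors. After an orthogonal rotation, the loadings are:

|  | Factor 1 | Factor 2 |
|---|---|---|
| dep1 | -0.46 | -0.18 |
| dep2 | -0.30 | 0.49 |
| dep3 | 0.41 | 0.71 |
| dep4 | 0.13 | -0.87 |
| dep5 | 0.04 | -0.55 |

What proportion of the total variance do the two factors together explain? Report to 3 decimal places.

Communalities: 0.2440, 0.3301, 0.6722, 0.7738, 0.3041; Σh² = 2.3242.
Total variance with 5 standardized items is 5, so the solution explains 2.3242/5 = 0.4648.

0.465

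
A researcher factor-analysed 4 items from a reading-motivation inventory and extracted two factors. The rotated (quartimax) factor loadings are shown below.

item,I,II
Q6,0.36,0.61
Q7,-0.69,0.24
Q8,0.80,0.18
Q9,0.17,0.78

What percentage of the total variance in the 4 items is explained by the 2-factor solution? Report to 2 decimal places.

58.63%

SS loadings by factor: 1.2746, 1.0705; total = 2.3451.
Total variance with 4 standardized items is 4, so the solution explains 2.3451/4 = 0.5863 = 58.63%.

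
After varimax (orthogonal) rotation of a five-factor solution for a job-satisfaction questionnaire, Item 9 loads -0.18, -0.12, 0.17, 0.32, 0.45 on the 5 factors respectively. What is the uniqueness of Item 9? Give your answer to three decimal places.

h² = (-0.18)² + (-0.12)² + 0.17² + 0.32² + 0.45² = 0.0324 + 0.0144 + 0.0289 + 0.1024 + 0.2025 = 0.3806
Uniqueness u² = 1 − h² = 1 − 0.3806 = 0.6194

0.619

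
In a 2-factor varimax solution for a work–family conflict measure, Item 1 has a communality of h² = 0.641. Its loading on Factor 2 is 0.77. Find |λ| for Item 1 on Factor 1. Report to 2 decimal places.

0.22

Under orthogonal rotation h² = Σλ², so λ_Factor 1² = h² − (0.5929) = 0.641 − 0.5929 = 0.0481.
|λ| = √0.0481 = 0.2193.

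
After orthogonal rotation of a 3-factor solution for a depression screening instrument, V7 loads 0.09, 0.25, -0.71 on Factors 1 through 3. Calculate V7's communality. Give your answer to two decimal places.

0.57

h² = 0.09² + 0.25² + (-0.71)² = 0.0081 + 0.0625 + 0.5041 = 0.5747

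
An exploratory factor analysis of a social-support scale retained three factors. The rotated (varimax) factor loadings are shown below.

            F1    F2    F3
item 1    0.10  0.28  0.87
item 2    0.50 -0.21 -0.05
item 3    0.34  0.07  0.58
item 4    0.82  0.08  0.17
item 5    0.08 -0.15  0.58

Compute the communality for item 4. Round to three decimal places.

h² = 0.82² + 0.08² + 0.17² = 0.6724 + 0.0064 + 0.0289 = 0.7077

0.708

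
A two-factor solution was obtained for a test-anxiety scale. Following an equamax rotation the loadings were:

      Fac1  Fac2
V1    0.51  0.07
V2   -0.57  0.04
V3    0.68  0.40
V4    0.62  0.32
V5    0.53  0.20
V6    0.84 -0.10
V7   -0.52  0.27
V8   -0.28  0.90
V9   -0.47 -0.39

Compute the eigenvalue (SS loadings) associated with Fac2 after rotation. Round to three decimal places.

SS loadings for Fac2 = 0.07² + 0.04² + 0.40² + 0.32² + 0.20² + (-0.10)² + 0.27² + 0.90² + (-0.39)² = 0.0049 + 0.0016 + 0.1600 + 0.1024 + 0.0400 + 0.0100 + 0.0729 + 0.8100 + 0.1521 = 1.3539

1.354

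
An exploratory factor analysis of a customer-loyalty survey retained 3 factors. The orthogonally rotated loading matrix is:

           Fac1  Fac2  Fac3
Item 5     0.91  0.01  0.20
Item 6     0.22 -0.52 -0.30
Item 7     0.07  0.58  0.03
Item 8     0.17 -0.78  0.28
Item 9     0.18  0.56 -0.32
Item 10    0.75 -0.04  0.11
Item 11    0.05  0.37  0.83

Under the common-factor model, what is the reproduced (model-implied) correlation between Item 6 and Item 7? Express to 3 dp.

-0.295

r̂ = Σ λ_i·λ_j across factors = (0.22)(0.07) + (-0.52)(0.58) + (-0.30)(0.03)
  = +0.0154 -0.3016 -0.0090 = -0.2952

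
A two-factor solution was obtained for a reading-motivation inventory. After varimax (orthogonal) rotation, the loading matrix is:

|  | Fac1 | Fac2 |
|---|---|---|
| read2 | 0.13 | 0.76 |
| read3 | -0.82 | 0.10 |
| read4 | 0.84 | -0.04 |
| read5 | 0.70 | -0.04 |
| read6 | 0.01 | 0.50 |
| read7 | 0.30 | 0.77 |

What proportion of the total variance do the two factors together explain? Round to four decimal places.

Communalities: 0.5945, 0.6824, 0.7072, 0.4916, 0.2501, 0.6829; Σh² = 3.4087.
Total variance with 6 standardized items is 6, so the solution explains 3.4087/6 = 0.5681.

0.5681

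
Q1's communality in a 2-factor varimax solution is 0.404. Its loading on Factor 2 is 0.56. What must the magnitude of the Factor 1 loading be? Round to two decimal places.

Under orthogonal rotation h² = Σλ², so λ_Factor 1² = h² − (0.3136) = 0.404 − 0.3136 = 0.0904.
|λ| = √0.0904 = 0.3007.

0.30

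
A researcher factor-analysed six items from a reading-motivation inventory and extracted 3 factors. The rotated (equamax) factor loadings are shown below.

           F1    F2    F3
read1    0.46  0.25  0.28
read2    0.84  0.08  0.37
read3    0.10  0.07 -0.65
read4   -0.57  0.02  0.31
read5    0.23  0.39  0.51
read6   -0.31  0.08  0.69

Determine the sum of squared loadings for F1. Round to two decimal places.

SS loadings for F1 = 0.46² + 0.84² + 0.10² + (-0.57)² + 0.23² + (-0.31)² = 0.2116 + 0.7056 + 0.0100 + 0.3249 + 0.0529 + 0.0961 = 1.4011

1.40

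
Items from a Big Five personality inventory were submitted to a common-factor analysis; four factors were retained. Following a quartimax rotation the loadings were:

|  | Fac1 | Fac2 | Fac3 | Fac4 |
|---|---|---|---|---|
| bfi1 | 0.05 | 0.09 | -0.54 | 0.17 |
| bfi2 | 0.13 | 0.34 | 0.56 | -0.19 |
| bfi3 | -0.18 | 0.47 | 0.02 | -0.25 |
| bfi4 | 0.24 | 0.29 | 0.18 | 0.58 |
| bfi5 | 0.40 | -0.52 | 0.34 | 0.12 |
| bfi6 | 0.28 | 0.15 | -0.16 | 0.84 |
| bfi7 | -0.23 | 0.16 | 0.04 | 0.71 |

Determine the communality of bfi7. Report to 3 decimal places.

h² = (-0.23)² + 0.16² + 0.04² + 0.71² = 0.0529 + 0.0256 + 0.0016 + 0.5041 = 0.5842

0.584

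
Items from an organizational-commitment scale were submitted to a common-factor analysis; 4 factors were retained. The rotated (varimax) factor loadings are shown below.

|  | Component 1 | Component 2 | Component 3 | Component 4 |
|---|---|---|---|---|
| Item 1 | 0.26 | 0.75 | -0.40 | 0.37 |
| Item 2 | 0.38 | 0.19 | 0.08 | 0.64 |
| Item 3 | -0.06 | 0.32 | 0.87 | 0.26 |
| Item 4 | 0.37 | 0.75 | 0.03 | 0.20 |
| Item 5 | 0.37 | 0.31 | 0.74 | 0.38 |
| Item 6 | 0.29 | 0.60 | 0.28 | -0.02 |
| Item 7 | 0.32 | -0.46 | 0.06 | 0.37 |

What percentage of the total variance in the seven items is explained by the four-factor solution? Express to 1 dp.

Communalities: 0.9270, 0.5965, 0.9305, 0.7403, 0.9250, 0.5229, 0.4545; Σh² = 5.0967.
Total variance with 7 standardized items is 7, so the solution explains 5.0967/7 = 0.7281 = 72.81%.

72.8%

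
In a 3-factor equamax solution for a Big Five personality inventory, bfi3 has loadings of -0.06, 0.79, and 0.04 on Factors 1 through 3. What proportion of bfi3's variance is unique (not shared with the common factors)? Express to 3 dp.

0.371

h² = (-0.06)² + 0.79² + 0.04² = 0.0036 + 0.6241 + 0.0016 = 0.6293
Uniqueness u² = 1 − h² = 1 − 0.6293 = 0.3707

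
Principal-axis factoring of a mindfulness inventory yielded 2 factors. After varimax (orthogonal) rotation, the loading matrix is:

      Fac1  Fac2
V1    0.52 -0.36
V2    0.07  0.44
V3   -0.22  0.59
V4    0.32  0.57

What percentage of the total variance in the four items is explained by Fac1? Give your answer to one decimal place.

SS loadings for Fac1 = 0.52² + 0.07² + (-0.22)² + 0.32² = 0.4261
With 4 standardized items, total variance = 4. Proportion = 0.4261/4 = 0.1065 → 10.65%.

10.7%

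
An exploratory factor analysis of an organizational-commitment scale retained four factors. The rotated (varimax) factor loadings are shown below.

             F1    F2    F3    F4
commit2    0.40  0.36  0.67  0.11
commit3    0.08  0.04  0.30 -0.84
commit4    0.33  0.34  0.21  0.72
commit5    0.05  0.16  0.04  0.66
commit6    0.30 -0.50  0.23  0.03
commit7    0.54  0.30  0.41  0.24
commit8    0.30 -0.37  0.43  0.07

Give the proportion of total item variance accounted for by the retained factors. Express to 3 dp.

0.603

SS loadings by factor: 0.7494, 0.7493, 0.9905, 1.7351; total = 4.2243.
Total variance with 7 standardized items is 7, so the solution explains 4.2243/7 = 0.6035.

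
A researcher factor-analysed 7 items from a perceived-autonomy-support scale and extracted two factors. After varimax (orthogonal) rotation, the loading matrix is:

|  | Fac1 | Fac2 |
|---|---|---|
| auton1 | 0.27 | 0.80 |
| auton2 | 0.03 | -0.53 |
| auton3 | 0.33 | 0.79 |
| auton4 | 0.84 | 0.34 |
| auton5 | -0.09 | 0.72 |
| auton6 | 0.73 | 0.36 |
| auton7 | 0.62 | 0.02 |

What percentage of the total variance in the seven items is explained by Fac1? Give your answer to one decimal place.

SS loadings for Fac1 = 0.27² + 0.03² + 0.33² + 0.84² + (-0.09)² + 0.73² + 0.62² = 1.8137
With 7 standardized items, total variance = 7. Proportion = 1.8137/7 = 0.2591 → 25.91%.

25.9%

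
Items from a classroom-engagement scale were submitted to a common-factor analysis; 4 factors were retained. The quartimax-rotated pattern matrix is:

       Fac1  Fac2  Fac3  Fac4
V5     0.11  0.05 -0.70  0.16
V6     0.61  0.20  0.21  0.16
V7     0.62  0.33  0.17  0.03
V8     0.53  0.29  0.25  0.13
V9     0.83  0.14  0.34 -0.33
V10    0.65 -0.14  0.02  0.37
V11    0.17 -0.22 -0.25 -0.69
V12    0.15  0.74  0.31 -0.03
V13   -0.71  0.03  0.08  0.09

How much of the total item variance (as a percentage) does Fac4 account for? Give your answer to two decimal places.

SS loadings for Fac4 = 0.16² + 0.16² + 0.03² + 0.13² + (-0.33)² + 0.37² + (-0.69)² + (-0.03)² + 0.09² = 0.7999
With 9 standardized items, total variance = 9. Proportion = 0.7999/9 = 0.0889 → 8.89%.

8.89%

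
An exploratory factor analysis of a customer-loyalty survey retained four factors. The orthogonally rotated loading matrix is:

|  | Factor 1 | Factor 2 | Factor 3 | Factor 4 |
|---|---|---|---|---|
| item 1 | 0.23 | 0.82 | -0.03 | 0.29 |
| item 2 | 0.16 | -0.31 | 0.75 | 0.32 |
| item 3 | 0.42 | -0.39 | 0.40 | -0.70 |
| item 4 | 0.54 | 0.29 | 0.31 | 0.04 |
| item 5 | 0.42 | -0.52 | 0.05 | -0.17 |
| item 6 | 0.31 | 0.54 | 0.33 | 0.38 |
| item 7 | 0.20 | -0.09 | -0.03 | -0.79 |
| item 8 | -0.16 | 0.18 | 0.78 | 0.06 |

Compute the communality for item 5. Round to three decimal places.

0.478

h² = 0.42² + (-0.52)² + 0.05² + (-0.17)² = 0.1764 + 0.2704 + 0.0025 + 0.0289 = 0.4782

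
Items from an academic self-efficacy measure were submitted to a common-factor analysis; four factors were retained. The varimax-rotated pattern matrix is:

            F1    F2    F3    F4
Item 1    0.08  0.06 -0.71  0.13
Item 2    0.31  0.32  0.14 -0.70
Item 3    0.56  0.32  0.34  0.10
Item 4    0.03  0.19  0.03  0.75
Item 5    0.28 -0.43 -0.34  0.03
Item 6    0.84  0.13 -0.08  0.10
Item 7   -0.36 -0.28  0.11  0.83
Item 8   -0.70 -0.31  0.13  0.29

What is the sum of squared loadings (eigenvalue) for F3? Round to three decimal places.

SS loadings for F3 = (-0.71)² + 0.14² + 0.34² + 0.03² + (-0.34)² + (-0.08)² + 0.11² + 0.13² = 0.5041 + 0.0196 + 0.1156 + 0.0009 + 0.1156 + 0.0064 + 0.0121 + 0.0169 = 0.7912

0.791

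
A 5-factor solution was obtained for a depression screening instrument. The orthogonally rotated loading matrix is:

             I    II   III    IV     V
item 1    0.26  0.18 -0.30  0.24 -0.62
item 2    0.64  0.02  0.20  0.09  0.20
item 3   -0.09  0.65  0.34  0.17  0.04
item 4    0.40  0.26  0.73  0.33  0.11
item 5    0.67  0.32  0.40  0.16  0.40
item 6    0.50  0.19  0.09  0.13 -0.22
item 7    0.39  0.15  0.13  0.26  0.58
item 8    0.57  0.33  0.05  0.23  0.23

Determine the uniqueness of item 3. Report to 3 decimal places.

0.423

h² = (-0.09)² + 0.65² + 0.34² + 0.17² + 0.04² = 0.0081 + 0.4225 + 0.1156 + 0.0289 + 0.0016 = 0.5767
Uniqueness u² = 1 − h² = 1 − 0.5767 = 0.4233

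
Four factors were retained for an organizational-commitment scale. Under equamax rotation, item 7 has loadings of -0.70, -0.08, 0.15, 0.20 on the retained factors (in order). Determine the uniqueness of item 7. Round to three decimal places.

h² = (-0.70)² + (-0.08)² + 0.15² + 0.20² = 0.4900 + 0.0064 + 0.0225 + 0.0400 = 0.5589
Uniqueness u² = 1 − h² = 1 − 0.5589 = 0.4411

0.441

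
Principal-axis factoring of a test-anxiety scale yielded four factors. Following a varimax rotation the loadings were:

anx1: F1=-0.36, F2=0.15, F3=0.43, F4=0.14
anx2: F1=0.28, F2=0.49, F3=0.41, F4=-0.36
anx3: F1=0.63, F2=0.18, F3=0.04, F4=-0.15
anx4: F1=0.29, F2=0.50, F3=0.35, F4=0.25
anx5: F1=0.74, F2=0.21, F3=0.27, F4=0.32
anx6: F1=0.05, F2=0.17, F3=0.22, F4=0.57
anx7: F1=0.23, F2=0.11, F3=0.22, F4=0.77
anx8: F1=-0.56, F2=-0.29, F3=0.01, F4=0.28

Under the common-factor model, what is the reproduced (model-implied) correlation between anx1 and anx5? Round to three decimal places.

-0.074

r̂ = Σ λ_i·λ_j across factors = (-0.36)(0.74) + (0.15)(0.21) + (0.43)(0.27) + (0.14)(0.32)
  = -0.2664 +0.0315 +0.1161 +0.0448 = -0.0740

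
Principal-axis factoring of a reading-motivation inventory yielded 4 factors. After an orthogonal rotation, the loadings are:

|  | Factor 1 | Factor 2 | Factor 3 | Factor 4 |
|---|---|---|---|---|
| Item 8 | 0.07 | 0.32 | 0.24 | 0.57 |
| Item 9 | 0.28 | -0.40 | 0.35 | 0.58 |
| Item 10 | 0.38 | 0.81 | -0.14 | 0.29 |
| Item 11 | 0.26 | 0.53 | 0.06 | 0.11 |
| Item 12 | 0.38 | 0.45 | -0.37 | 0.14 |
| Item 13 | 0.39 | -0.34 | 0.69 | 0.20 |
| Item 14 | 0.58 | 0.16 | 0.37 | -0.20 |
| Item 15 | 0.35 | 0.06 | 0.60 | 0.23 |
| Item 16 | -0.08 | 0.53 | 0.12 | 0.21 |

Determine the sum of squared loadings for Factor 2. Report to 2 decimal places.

SS loadings for Factor 2 = 0.32² + (-0.40)² + 0.81² + 0.53² + 0.45² + (-0.34)² + 0.16² + 0.06² + 0.53² = 0.1024 + 0.1600 + 0.6561 + 0.2809 + 0.2025 + 0.1156 + 0.0256 + 0.0036 + 0.2809 = 1.8276

1.83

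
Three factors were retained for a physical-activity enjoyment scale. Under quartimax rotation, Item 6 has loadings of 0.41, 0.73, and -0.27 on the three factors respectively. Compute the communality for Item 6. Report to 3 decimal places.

h² = 0.41² + 0.73² + (-0.27)² = 0.1681 + 0.5329 + 0.0729 = 0.7739

0.774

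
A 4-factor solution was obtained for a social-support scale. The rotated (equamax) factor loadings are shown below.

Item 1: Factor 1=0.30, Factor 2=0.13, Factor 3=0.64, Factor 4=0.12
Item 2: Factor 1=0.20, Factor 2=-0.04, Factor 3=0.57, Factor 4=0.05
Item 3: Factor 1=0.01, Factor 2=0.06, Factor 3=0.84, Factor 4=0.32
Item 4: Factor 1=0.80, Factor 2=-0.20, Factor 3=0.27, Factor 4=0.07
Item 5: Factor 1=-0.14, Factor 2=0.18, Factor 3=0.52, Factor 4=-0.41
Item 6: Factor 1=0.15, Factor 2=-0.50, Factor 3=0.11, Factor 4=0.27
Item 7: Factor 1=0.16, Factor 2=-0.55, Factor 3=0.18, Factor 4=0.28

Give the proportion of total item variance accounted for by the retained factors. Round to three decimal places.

SS loadings by factor: 0.8378, 0.6470, 1.8279, 0.4436; total = 3.7563.
Total variance with 7 standardized items is 7, so the solution explains 3.7563/7 = 0.5366.

0.537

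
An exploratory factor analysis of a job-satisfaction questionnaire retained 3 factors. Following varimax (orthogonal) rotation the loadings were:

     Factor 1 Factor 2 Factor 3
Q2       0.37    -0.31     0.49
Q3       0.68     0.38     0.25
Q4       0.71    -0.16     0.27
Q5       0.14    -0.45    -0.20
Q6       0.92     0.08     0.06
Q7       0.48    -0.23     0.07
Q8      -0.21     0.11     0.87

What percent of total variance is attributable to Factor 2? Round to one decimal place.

7.7%

SS loadings for Factor 2 = (-0.31)² + 0.38² + (-0.16)² + (-0.45)² + 0.08² + (-0.23)² + 0.11² = 0.5400
With 7 standardized items, total variance = 7. Proportion = 0.5400/7 = 0.0771 → 7.71%.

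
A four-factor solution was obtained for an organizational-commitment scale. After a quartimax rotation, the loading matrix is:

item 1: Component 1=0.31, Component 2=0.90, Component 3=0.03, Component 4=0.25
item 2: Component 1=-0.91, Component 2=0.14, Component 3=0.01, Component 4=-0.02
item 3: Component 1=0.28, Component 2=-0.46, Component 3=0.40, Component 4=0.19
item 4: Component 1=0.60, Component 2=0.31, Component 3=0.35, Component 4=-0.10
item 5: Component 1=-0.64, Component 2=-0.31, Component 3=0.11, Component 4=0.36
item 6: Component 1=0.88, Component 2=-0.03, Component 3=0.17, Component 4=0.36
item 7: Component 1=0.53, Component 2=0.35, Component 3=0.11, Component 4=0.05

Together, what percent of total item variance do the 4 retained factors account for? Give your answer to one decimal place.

69.9%

SS loadings by factor: 2.8275, 1.3568, 0.3366, 0.3707; total = 4.8916.
Total variance with 7 standardized items is 7, so the solution explains 4.8916/7 = 0.6988 = 69.88%.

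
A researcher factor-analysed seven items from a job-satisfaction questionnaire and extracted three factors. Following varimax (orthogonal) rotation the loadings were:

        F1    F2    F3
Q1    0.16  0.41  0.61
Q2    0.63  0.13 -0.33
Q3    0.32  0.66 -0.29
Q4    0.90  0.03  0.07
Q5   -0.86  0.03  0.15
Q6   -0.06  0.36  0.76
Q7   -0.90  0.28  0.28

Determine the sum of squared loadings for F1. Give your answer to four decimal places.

2.8881

SS loadings for F1 = 0.16² + 0.63² + 0.32² + 0.90² + (-0.86)² + (-0.06)² + (-0.90)² = 0.0256 + 0.3969 + 0.1024 + 0.8100 + 0.7396 + 0.0036 + 0.8100 = 2.8881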